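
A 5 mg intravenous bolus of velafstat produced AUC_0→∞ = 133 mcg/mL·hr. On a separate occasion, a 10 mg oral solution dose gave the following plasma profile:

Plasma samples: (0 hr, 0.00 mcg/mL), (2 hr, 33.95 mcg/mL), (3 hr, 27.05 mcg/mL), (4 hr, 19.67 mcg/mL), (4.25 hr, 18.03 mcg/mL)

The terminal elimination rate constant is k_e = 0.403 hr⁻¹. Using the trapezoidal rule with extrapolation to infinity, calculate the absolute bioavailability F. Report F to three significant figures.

F = 0.516

Trapezoidal AUC_0→4.25 (oral solution):
  [0→2]: (0.00+33.95)/2 × 2 = 33.95
  [2→3]: (33.95+27.05)/2 × 1 = 30.5
  [3→4]: (27.05+19.67)/2 × 1 = 23.36
  [4→4.25]: (19.67+18.03)/2 × 0.25 = 4.7125
  Sum = 92.5225 mcg/mL·hr
Tail: C_last/k_e = 18.03/0.403 = 44.739
AUC_0→∞ (oral solution) = 92.5225 + 44.739 = 137.2615 mcg/mL·hr
F = (AUC_ev/D_ev)/(AUC_iv/D_iv) = (137.2615/10)/(133/5) = 13.72615/26.6 = 0.5160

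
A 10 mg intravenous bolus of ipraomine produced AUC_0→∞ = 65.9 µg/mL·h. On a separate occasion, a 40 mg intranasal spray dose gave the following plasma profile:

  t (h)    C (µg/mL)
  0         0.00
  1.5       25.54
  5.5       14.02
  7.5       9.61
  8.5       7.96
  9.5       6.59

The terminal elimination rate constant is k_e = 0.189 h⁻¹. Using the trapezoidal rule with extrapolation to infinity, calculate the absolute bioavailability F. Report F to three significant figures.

F = 0.656

Trapezoidal AUC_0→9.5 (intranasal spray):
  [0→1.5]: (0.00+25.54)/2 × 1.5 = 19.155
  [1.5→5.5]: (25.54+14.02)/2 × 4 = 79.12
  [5.5→7.5]: (14.02+9.61)/2 × 2 = 23.63
  [7.5→8.5]: (9.61+7.96)/2 × 1 = 8.785
  [8.5→9.5]: (7.96+6.59)/2 × 1 = 7.275
  Sum = 137.965 µg/mL·h
Tail: C_last/k_e = 6.59/0.189 = 34.868
AUC_0→∞ (intranasal spray) = 137.965 + 34.868 = 172.833 µg/mL·h
F = (AUC_ev/D_ev)/(AUC_iv/D_iv) = (172.833/40)/(65.9/10) = 4.320825/6.59 = 0.6557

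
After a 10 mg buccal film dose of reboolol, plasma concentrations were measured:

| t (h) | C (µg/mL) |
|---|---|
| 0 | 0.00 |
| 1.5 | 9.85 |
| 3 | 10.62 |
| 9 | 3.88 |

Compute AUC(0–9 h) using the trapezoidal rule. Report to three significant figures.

AUC = 66.2 µg/mL·h

Trapezoidal AUC_0→9:
  [0→1.5]: (0.00+9.85)/2 × 1.5 = 7.3875
  [1.5→3]: (9.85+10.62)/2 × 1.5 = 15.3525
  [3→9]: (10.62+3.88)/2 × 6 = 43.5
  Sum = 66.24 µg/mL·h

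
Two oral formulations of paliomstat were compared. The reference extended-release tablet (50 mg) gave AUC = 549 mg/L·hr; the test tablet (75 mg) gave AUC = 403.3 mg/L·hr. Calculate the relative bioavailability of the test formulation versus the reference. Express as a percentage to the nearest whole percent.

F_rel = 49%

F_rel = (AUC_test/D_test) / (AUC_ref/D_ref)
      = (403.3/75) / (549/50)
      = 5.37733 / 10.98 = 0.4897 = 48.97%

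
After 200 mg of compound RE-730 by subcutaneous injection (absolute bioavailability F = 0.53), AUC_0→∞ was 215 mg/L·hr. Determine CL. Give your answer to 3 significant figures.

CL = 0.493 L/hr

CL = F × Dose / AUC_0→∞
   = 0.53 × 200 / 215 = 0.493023 L/hr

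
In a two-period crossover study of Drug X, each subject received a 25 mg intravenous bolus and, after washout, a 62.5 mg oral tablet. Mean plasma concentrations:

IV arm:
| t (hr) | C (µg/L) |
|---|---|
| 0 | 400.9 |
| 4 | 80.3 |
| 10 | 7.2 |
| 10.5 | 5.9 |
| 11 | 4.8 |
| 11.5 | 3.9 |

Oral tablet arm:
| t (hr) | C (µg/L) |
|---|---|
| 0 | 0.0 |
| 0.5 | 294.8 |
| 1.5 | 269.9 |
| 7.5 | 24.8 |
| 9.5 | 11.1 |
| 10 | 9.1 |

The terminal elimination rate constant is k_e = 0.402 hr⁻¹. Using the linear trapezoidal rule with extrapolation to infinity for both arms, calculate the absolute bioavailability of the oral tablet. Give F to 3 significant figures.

F = 0.420

Trapezoidal AUC_0→11.5 (IV):
  [0→4]: (400.9+80.3)/2 × 4 = 962.4
  [4→10]: (80.3+7.2)/2 × 6 = 262.5
  [10→10.5]: (7.2+5.9)/2 × 0.5 = 3.275
  [10.5→11]: (5.9+4.8)/2 × 0.5 = 2.675
  [11→11.5]: (4.8+3.9)/2 × 0.5 = 2.175
  Sum = 1233.025 µg/L·hr
IV tail: 3.9/0.402 = 9.701; AUC_iv,0→∞ = 1233.025 + 9.701 = 1242.726 µg/L·hr
Trapezoidal AUC_0→10 (oral tablet):
  [0→0.5]: (0.0+294.8)/2 × 0.5 = 73.7
  [0.5→1.5]: (294.8+269.9)/2 × 1 = 282.35
  [1.5→7.5]: (269.9+24.8)/2 × 6 = 884.1
  [7.5→9.5]: (24.8+11.1)/2 × 2 = 35.9
  [9.5→10]: (11.1+9.1)/2 × 0.5 = 5.05
  Sum = 1281.1 µg/L·hr
oral tablet tail: 9.1/0.402 = 22.637; AUC_ev,0→∞ = 1281.1 + 22.637 = 1303.737 µg/L·hr
F = (AUC_ev/D_ev)/(AUC_iv/D_iv) = (1303.737/62.5)/(1242.726/25) = 20.859792/49.70904 = 0.4196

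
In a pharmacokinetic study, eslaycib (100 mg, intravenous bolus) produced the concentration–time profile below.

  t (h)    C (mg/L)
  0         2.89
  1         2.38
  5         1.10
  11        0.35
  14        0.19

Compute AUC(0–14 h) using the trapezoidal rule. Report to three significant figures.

Trapezoidal AUC_0→14:
  [0→1]: (2.89+2.38)/2 × 1 = 2.635
  [1→5]: (2.38+1.10)/2 × 4 = 6.96
  [5→11]: (1.10+0.35)/2 × 6 = 4.35
  [11→14]: (0.35+0.19)/2 × 3 = 0.81
  Sum = 14.755 mg/L·h

AUC = 14.8 mg/L·h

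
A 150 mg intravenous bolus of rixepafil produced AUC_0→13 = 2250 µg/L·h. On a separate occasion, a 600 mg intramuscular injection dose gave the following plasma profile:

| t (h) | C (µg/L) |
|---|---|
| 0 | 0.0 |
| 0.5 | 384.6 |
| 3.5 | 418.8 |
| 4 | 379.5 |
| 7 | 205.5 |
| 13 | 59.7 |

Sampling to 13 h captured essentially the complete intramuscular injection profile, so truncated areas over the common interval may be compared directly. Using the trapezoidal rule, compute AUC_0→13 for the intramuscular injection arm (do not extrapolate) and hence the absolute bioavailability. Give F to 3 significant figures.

Trapezoidal AUC_0→13 (intramuscular injection):
  [0→0.5]: (0.0+384.6)/2 × 0.5 = 96.15
  [0.5→3.5]: (384.6+418.8)/2 × 3 = 1205.1
  [3.5→4]: (418.8+379.5)/2 × 0.5 = 199.575
  [4→7]: (379.5+205.5)/2 × 3 = 877.5
  [7→13]: (205.5+59.7)/2 × 6 = 795.6
  Sum = 3173.925 µg/L·h
F = (AUC_ev/D_ev)/(AUC_iv/D_iv) = (3173.925/600)/(2250/150) = 5.289875/15 = 0.3527

F = 0.353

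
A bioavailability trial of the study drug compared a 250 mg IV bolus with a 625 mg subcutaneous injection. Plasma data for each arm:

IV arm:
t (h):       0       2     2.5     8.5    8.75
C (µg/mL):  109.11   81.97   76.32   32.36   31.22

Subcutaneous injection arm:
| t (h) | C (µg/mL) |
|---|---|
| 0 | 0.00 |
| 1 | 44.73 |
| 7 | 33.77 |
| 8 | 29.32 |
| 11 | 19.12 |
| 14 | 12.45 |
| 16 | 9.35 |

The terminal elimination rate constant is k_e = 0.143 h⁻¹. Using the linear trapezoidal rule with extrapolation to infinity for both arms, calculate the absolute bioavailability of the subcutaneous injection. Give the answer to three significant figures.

F = 0.254

Trapezoidal AUC_0→8.75 (IV):
  [0→2]: (109.11+81.97)/2 × 2 = 191.08
  [2→2.5]: (81.97+76.32)/2 × 0.5 = 39.5725
  [2.5→8.5]: (76.32+32.36)/2 × 6 = 326.04
  [8.5→8.75]: (32.36+31.22)/2 × 0.25 = 7.9475
  Sum = 564.64 µg/mL·h
IV tail: 31.22/0.143 = 218.322; AUC_iv,0→∞ = 564.64 + 218.322 = 782.962 µg/mL·h
Trapezoidal AUC_0→16 (subcutaneous injection):
  [0→1]: (0.00+44.73)/2 × 1 = 22.365
  [1→7]: (44.73+33.77)/2 × 6 = 235.5
  [7→8]: (33.77+29.32)/2 × 1 = 31.545
  [8→11]: (29.32+19.12)/2 × 3 = 72.66
  [11→14]: (19.12+12.45)/2 × 3 = 47.355
  [14→16]: (12.45+9.35)/2 × 2 = 21.8
  Sum = 431.225 µg/mL·h
subcutaneous injection tail: 9.35/0.143 = 65.385; AUC_ev,0→∞ = 431.225 + 65.385 = 496.61 µg/mL·h
F = (AUC_ev/D_ev)/(AUC_iv/D_iv) = (496.61/625)/(782.962/250) = 0.794576/3.131848 = 0.2537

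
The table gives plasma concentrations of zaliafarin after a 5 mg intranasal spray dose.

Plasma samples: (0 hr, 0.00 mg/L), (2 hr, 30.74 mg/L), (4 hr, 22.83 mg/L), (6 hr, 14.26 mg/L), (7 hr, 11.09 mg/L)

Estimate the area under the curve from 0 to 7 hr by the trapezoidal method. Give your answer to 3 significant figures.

AUC = 134 mg/L·hr

Trapezoidal AUC_0→7:
  [0→2]: (0.00+30.74)/2 × 2 = 30.74
  [2→4]: (30.74+22.83)/2 × 2 = 53.57
  [4→6]: (22.83+14.26)/2 × 2 = 37.09
  [6→7]: (14.26+11.09)/2 × 1 = 12.675
  Sum = 134.075 mg/L·hr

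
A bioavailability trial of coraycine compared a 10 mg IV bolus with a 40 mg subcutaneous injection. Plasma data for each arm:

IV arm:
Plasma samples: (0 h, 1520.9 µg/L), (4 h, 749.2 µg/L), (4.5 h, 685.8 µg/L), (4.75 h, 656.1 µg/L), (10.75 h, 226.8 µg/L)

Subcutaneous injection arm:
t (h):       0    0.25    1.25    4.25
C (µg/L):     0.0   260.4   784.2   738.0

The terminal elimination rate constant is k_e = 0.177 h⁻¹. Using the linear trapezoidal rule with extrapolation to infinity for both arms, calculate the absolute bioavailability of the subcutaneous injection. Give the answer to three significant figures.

Trapezoidal AUC_0→10.75 (IV):
  [0→4]: (1520.9+749.2)/2 × 4 = 4540.2
  [4→4.5]: (749.2+685.8)/2 × 0.5 = 358.75
  [4.5→4.75]: (685.8+656.1)/2 × 0.25 = 167.7375
  [4.75→10.75]: (656.1+226.8)/2 × 6 = 2648.7
  Sum = 7715.3875 µg/L·h
IV tail: 226.8/0.177 = 1281.356; AUC_iv,0→∞ = 7715.3875 + 1281.356 = 8996.7435 µg/L·h
Trapezoidal AUC_0→4.25 (subcutaneous injection):
  [0→0.25]: (0.0+260.4)/2 × 0.25 = 32.55
  [0.25→1.25]: (260.4+784.2)/2 × 1 = 522.3
  [1.25→4.25]: (784.2+738.0)/2 × 3 = 2283.3
  Sum = 2838.15 µg/L·h
subcutaneous injection tail: 738.0/0.177 = 4169.492; AUC_ev,0→∞ = 2838.15 + 4169.492 = 7007.642 µg/L·h
F = (AUC_ev/D_ev)/(AUC_iv/D_iv) = (7007.642/40)/(8996.7435/10) = 175.19105/899.67435 = 0.1947

F = 0.195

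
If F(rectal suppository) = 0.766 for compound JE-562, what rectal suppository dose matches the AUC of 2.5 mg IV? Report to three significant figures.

D_rectal = 3.26 mg

For equal systemic exposure: F × D_ev = D_iv
D_ev = D_iv / F = 2.5 / 0.766 = 3.26371 mg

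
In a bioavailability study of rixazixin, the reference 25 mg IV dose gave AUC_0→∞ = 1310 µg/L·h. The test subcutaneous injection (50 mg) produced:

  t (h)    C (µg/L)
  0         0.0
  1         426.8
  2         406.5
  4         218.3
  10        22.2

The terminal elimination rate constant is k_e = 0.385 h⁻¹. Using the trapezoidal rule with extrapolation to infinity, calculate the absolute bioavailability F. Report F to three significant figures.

F = 0.776

Trapezoidal AUC_0→10 (subcutaneous injection):
  [0→1]: (0.0+426.8)/2 × 1 = 213.4
  [1→2]: (426.8+406.5)/2 × 1 = 416.65
  [2→4]: (406.5+218.3)/2 × 2 = 624.8
  [4→10]: (218.3+22.2)/2 × 6 = 721.5
  Sum = 1976.35 µg/L·h
Tail: C_last/k_e = 22.2/0.385 = 57.662
AUC_0→∞ (subcutaneous injection) = 1976.35 + 57.662 = 2034.012 µg/L·h
F = (AUC_ev/D_ev)/(AUC_iv/D_iv) = (2034.012/50)/(1310/25) = 40.68024/52.4 = 0.7763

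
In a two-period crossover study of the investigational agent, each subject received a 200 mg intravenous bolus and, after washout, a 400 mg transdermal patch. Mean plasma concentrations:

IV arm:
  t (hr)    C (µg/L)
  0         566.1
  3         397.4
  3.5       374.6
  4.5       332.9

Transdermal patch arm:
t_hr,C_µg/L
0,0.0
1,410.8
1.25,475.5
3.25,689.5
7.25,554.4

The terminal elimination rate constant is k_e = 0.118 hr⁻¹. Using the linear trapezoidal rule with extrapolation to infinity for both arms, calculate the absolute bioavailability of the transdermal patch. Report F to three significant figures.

Trapezoidal AUC_0→4.5 (IV):
  [0→3]: (566.1+397.4)/2 × 3 = 1445.25
  [3→3.5]: (397.4+374.6)/2 × 0.5 = 193.0
  [3.5→4.5]: (374.6+332.9)/2 × 1 = 353.75
  Sum = 1992.0 µg/L·hr
IV tail: 332.9/0.118 = 2821.186; AUC_iv,0→∞ = 1992.0 + 2821.186 = 4813.186 µg/L·hr
Trapezoidal AUC_0→7.25 (transdermal patch):
  [0→1]: (0.0+410.8)/2 × 1 = 205.4
  [1→1.25]: (410.8+475.5)/2 × 0.25 = 110.7875
  [1.25→3.25]: (475.5+689.5)/2 × 2 = 1165.0
  [3.25→7.25]: (689.5+554.4)/2 × 4 = 2487.8
  Sum = 3968.9875 µg/L·hr
transdermal patch tail: 554.4/0.118 = 4698.305; AUC_ev,0→∞ = 3968.9875 + 4698.305 = 8667.2925 µg/L·hr
F = (AUC_ev/D_ev)/(AUC_iv/D_iv) = (8667.2925/400)/(4813.186/200) = 21.6682/24.06593 = 0.9004

F = 0.900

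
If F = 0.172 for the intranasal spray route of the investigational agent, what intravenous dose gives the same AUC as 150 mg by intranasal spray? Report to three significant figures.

Systemic exposure from an extravascular dose = F × D_ev, so the equivalent IV dose is F × D_ev.
D_iv = F × D_ev = 0.172 × 150 = 25.8 mg

D_iv = 25.8 mg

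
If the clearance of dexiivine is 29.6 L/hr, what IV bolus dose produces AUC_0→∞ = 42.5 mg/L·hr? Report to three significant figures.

Dose = 1260 mg

Dose_iv = CL × AUC_0→∞
     = 29.6 × 42.5 = 1258 mg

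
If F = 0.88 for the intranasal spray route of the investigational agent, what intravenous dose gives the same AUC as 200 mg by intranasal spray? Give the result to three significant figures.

Systemic exposure from an extravascular dose = F × D_ev, so the equivalent IV dose is F × D_ev.
D_iv = F × D_ev = 0.88 × 200 = 176 mg

D_iv = 176 mg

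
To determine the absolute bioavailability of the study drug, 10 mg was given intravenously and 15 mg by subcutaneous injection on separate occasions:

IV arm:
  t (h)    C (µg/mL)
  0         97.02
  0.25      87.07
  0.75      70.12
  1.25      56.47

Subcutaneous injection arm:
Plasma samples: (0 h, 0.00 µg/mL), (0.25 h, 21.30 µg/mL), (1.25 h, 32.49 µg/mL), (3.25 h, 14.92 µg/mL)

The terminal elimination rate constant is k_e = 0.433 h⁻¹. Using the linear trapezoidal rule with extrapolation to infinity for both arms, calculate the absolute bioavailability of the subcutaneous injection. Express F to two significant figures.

F = 0.33

Trapezoidal AUC_0→1.25 (IV):
  [0→0.25]: (97.02+87.07)/2 × 0.25 = 23.01125
  [0.25→0.75]: (87.07+70.12)/2 × 0.5 = 39.2975
  [0.75→1.25]: (70.12+56.47)/2 × 0.5 = 31.6475
  Sum = 93.95625 µg/mL·h
IV tail: 56.47/0.433 = 130.416; AUC_iv,0→∞ = 93.95625 + 130.416 = 224.37225 µg/mL·h
Trapezoidal AUC_0→3.25 (subcutaneous injection):
  [0→0.25]: (0.00+21.30)/2 × 0.25 = 2.6625
  [0.25→1.25]: (21.30+32.49)/2 × 1 = 26.895
  [1.25→3.25]: (32.49+14.92)/2 × 2 = 47.41
  Sum = 76.9675 µg/mL·h
subcutaneous injection tail: 14.92/0.433 = 34.457; AUC_ev,0→∞ = 76.9675 + 34.457 = 111.4245 µg/mL·h
F = (AUC_ev/D_ev)/(AUC_iv/D_iv) = (111.4245/15)/(224.37225/10) = 7.4283/22.437225 = 0.3311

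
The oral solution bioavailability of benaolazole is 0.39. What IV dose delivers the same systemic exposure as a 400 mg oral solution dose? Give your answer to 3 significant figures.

Systemic exposure from an extravascular dose = F × D_ev, so the equivalent IV dose is F × D_ev.
D_iv = F × D_ev = 0.39 × 400 = 156 mg

D_iv = 156 mg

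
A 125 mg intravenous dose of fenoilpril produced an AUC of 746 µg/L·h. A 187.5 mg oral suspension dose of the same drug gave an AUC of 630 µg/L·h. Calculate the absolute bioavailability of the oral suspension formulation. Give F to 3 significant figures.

F = 0.563

F = (AUC_ev / D_ev) / (AUC_iv / D_iv)
  = (630/187.5) / (746/125)
  = 3.36 / 5.968 = 0.5630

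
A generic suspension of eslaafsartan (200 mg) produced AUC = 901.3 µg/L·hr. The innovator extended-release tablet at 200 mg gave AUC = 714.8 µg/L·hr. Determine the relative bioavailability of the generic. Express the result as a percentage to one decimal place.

F_rel = 126.1%

F_rel = (AUC_test/D_test) / (AUC_ref/D_ref)
      = (901.3/200) / (714.8/200)
      = 4.5065 / 3.574 = 1.2609 = 126.09%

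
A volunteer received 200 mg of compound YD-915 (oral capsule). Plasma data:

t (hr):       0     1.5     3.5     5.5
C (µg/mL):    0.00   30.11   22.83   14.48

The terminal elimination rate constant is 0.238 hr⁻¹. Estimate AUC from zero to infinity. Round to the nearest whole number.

Trapezoidal AUC_0→5.5:
  [0→1.5]: (0.00+30.11)/2 × 1.5 = 22.5825
  [1.5→3.5]: (30.11+22.83)/2 × 2 = 52.94
  [3.5→5.5]: (22.83+14.48)/2 × 2 = 37.31
  Sum = 112.8325 µg/mL·hr
Extrapolated tail: C_last / k_e = 14.48 / 0.238 = 60.840
AUC_0→∞ = 112.8325 + 60.840 = 173.6725 µg/mL·hr

AUC = 174 µg/mL·hr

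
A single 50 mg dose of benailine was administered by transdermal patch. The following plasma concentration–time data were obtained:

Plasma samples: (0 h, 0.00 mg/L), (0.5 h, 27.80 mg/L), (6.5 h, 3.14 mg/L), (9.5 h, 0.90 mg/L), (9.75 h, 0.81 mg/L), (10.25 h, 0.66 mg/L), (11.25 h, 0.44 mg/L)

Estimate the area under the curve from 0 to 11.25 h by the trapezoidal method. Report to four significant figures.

Trapezoidal AUC_0→11.25:
  [0→0.5]: (0.00+27.80)/2 × 0.5 = 6.95
  [0.5→6.5]: (27.80+3.14)/2 × 6 = 92.82
  [6.5→9.5]: (3.14+0.90)/2 × 3 = 6.06
  [9.5→9.75]: (0.90+0.81)/2 × 0.25 = 0.21375
  [9.75→10.25]: (0.81+0.66)/2 × 0.5 = 0.3675
  [10.25→11.25]: (0.66+0.44)/2 × 1 = 0.55
  Sum = 106.96125 mg/L·h

AUC = 107.0 mg/L·h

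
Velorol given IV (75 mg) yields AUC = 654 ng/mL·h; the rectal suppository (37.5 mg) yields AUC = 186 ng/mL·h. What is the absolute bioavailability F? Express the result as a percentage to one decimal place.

F = 56.9%

F = (AUC_ev / D_ev) / (AUC_iv / D_iv)
  = (186/37.5) / (654/75)
  = 4.96 / 8.72 = 0.5688
  = 56.88%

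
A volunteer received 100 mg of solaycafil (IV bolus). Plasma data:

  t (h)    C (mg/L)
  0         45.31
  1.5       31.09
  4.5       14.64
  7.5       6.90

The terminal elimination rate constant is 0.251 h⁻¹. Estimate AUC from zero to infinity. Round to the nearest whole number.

AUC = 186 mg/L·h

Trapezoidal AUC_0→7.5:
  [0→1.5]: (45.31+31.09)/2 × 1.5 = 57.3
  [1.5→4.5]: (31.09+14.64)/2 × 3 = 68.595
  [4.5→7.5]: (14.64+6.90)/2 × 3 = 32.31
  Sum = 158.205 mg/L·h
Extrapolated tail: C_last / k_e = 6.90 / 0.251 = 27.490
AUC_0→∞ = 158.205 + 27.490 = 185.695 mg/L·h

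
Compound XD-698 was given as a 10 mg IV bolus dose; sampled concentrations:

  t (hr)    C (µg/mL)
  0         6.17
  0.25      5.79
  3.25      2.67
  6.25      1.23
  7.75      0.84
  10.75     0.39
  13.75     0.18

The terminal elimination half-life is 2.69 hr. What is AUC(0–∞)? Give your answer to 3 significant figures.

AUC = 25.0 µg/mL·hr

Trapezoidal AUC_0→13.75:
  [0→0.25]: (6.17+5.79)/2 × 0.25 = 1.495
  [0.25→3.25]: (5.79+2.67)/2 × 3 = 12.69
  [3.25→6.25]: (2.67+1.23)/2 × 3 = 5.85
  [6.25→7.75]: (1.23+0.84)/2 × 1.5 = 1.5525
  [7.75→10.75]: (0.84+0.39)/2 × 3 = 1.845
  [10.75→13.75]: (0.39+0.18)/2 × 3 = 0.855
  Sum = 24.2875 µg/mL·hr
k_e = ln2 / t½ = 0.693147 / 2.69 = 0.2577 hr^-1
Extrapolated tail: C_last / k_e = 0.18 / 0.2577 = 0.698
AUC_0→∞ = 24.2875 + 0.698 = 24.9855 µg/mL·hr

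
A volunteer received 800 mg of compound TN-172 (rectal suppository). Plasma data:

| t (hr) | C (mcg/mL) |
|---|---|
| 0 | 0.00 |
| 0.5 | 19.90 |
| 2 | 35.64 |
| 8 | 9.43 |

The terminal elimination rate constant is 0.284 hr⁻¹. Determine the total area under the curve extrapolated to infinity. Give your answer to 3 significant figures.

Trapezoidal AUC_0→8:
  [0→0.5]: (0.00+19.90)/2 × 0.5 = 4.975
  [0.5→2]: (19.90+35.64)/2 × 1.5 = 41.655
  [2→8]: (35.64+9.43)/2 × 6 = 135.21
  Sum = 181.84 mcg/mL·hr
Extrapolated tail: C_last / k_e = 9.43 / 0.284 = 33.204
AUC_0→∞ = 181.84 + 33.204 = 215.044 mcg/mL·hr

AUC = 215 mcg/mL·hr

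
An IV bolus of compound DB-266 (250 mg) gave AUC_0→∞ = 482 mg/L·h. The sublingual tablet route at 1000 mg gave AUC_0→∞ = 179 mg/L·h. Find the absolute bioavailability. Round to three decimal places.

F = 0.093

F = (AUC_ev / D_ev) / (AUC_iv / D_iv)
  = (179/1000) / (482/250)
  = 0.179 / 1.928 = 0.0928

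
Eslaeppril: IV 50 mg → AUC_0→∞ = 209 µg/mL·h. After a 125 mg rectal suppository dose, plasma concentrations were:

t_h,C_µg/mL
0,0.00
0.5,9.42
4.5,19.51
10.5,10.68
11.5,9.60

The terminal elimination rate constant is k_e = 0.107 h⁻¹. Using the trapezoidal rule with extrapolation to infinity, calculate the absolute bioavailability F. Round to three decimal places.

F = 0.480

Trapezoidal AUC_0→11.5 (rectal suppository):
  [0→0.5]: (0.00+9.42)/2 × 0.5 = 2.355
  [0.5→4.5]: (9.42+19.51)/2 × 4 = 57.86
  [4.5→10.5]: (19.51+10.68)/2 × 6 = 90.57
  [10.5→11.5]: (10.68+9.60)/2 × 1 = 10.14
  Sum = 160.925 µg/mL·h
Tail: C_last/k_e = 9.60/0.107 = 89.720
AUC_0→∞ (rectal suppository) = 160.925 + 89.720 = 250.645 µg/mL·h
F = (AUC_ev/D_ev)/(AUC_iv/D_iv) = (250.645/125)/(209/50) = 2.00516/4.18 = 0.4797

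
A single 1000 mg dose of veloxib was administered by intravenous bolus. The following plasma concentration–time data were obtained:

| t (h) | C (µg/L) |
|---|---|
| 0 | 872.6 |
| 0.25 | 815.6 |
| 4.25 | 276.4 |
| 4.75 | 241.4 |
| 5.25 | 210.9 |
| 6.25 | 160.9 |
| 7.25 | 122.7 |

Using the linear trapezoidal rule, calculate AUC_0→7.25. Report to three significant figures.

AUC = 2970 µg/L·h

Trapezoidal AUC_0→7.25:
  [0→0.25]: (872.6+815.6)/2 × 0.25 = 211.025
  [0.25→4.25]: (815.6+276.4)/2 × 4 = 2184.0
  [4.25→4.75]: (276.4+241.4)/2 × 0.5 = 129.45
  [4.75→5.25]: (241.4+210.9)/2 × 0.5 = 113.075
  [5.25→6.25]: (210.9+160.9)/2 × 1 = 185.9
  [6.25→7.25]: (160.9+122.7)/2 × 1 = 141.8
  Sum = 2965.25 µg/L·h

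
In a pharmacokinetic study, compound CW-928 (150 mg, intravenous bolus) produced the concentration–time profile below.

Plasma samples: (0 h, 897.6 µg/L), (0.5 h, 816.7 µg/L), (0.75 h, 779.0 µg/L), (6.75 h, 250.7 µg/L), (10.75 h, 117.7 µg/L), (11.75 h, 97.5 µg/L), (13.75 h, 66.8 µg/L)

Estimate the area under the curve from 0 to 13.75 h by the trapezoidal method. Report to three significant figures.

Trapezoidal AUC_0→13.75:
  [0→0.5]: (897.6+816.7)/2 × 0.5 = 428.575
  [0.5→0.75]: (816.7+779.0)/2 × 0.25 = 199.4625
  [0.75→6.75]: (779.0+250.7)/2 × 6 = 3089.1
  [6.75→10.75]: (250.7+117.7)/2 × 4 = 736.8
  [10.75→11.75]: (117.7+97.5)/2 × 1 = 107.6
  [11.75→13.75]: (97.5+66.8)/2 × 2 = 164.3
  Sum = 4725.8375 µg/L·h

AUC = 4730 µg/L·h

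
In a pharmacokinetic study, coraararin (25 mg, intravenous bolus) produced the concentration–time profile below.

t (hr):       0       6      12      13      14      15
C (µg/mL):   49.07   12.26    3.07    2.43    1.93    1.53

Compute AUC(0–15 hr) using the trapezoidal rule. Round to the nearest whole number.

Trapezoidal AUC_0→15:
  [0→6]: (49.07+12.26)/2 × 6 = 183.99
  [6→12]: (12.26+3.07)/2 × 6 = 45.99
  [12→13]: (3.07+2.43)/2 × 1 = 2.75
  [13→14]: (2.43+1.93)/2 × 1 = 2.18
  [14→15]: (1.93+1.53)/2 × 1 = 1.73
  Sum = 236.64 µg/mL·hr

AUC = 237 µg/mL·hr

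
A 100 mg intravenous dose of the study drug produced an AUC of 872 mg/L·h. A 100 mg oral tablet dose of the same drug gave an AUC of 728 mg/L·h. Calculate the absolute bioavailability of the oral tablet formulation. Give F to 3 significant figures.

F = (AUC_ev / D_ev) / (AUC_iv / D_iv)
  = (728/100) / (872/100)
  = 7.28 / 8.72 = 0.8349

F = 0.835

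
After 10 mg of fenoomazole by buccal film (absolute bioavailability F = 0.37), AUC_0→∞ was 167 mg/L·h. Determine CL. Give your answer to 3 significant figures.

CL = 0.0222 L/h

CL = F × Dose / AUC_0→∞
   = 0.37 × 10 / 167 = 0.0221557 L/h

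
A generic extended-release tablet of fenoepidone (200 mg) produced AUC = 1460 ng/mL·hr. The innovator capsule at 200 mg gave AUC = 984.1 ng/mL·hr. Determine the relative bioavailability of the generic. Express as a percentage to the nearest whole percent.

F_rel = (AUC_test/D_test) / (AUC_ref/D_ref)
      = (1460/200) / (984.1/200)
      = 7.3 / 4.9205 = 1.4836 = 148.36%

F_rel = 148%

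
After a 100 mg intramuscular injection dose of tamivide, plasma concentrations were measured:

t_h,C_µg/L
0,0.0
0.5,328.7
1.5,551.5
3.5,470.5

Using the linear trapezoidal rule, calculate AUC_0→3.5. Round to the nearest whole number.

Trapezoidal AUC_0→3.5:
  [0→0.5]: (0.0+328.7)/2 × 0.5 = 82.175
  [0.5→1.5]: (328.7+551.5)/2 × 1 = 440.1
  [1.5→3.5]: (551.5+470.5)/2 × 2 = 1022.0
  Sum = 1544.275 µg/L·h

AUC = 1544 µg/L·h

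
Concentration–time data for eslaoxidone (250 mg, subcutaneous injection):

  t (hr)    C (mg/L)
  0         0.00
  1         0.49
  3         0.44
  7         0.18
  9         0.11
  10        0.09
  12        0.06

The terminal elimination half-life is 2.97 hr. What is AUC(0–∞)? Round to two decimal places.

Trapezoidal AUC_0→12:
  [0→1]: (0.00+0.49)/2 × 1 = 0.245
  [1→3]: (0.49+0.44)/2 × 2 = 0.93
  [3→7]: (0.44+0.18)/2 × 4 = 1.24
  [7→9]: (0.18+0.11)/2 × 2 = 0.29
  [9→10]: (0.11+0.09)/2 × 1 = 0.1
  [10→12]: (0.09+0.06)/2 × 2 = 0.15
  Sum = 2.955 mg/L·hr
k_e = ln2 / t½ = 0.693147 / 2.97 = 0.2334 hr^-1
Extrapolated tail: C_last / k_e = 0.06 / 0.2334 = 0.257
AUC_0→∞ = 2.955 + 0.257 = 3.212 mg/L·hr

AUC = 3.21 mg/L·hr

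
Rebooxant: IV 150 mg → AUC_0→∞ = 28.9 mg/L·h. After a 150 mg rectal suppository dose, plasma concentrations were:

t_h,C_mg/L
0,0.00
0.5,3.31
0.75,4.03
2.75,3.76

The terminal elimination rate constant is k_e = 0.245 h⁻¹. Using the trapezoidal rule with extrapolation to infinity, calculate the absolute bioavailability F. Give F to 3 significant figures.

F = 0.861

Trapezoidal AUC_0→2.75 (rectal suppository):
  [0→0.5]: (0.00+3.31)/2 × 0.5 = 0.8275
  [0.5→0.75]: (3.31+4.03)/2 × 0.25 = 0.9175
  [0.75→2.75]: (4.03+3.76)/2 × 2 = 7.79
  Sum = 9.535 mg/L·h
Tail: C_last/k_e = 3.76/0.245 = 15.347
AUC_0→∞ (rectal suppository) = 9.535 + 15.347 = 24.882 mg/L·h
F = (AUC_ev/D_ev)/(AUC_iv/D_iv) = (24.882/150)/(28.9/150) = 0.16588/0.192667 = 0.8610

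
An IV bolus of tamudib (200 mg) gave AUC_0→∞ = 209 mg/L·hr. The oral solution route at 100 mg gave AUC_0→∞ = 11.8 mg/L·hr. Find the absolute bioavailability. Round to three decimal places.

F = 0.113

F = (AUC_ev / D_ev) / (AUC_iv / D_iv)
  = (11.8/100) / (209/200)
  = 0.118 / 1.045 = 0.1129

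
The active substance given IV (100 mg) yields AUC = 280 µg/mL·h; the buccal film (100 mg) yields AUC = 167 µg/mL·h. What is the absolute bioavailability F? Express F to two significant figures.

F = (AUC_ev / D_ev) / (AUC_iv / D_iv)
  = (167/100) / (280/100)
  = 1.67 / 2.8 = 0.5964

F = 0.60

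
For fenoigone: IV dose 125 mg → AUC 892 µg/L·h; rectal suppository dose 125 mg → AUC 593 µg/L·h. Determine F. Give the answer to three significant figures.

F = 0.665

F = (AUC_ev / D_ev) / (AUC_iv / D_iv)
  = (593/125) / (892/125)
  = 4.744 / 7.136 = 0.6648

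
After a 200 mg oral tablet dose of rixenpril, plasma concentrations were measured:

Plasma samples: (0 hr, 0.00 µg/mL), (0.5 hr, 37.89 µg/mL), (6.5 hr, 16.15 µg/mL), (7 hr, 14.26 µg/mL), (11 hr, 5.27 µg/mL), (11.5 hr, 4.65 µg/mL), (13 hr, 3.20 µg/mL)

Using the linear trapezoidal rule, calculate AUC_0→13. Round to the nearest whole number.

Trapezoidal AUC_0→13:
  [0→0.5]: (0.00+37.89)/2 × 0.5 = 9.4725
  [0.5→6.5]: (37.89+16.15)/2 × 6 = 162.12
  [6.5→7]: (16.15+14.26)/2 × 0.5 = 7.6025
  [7→11]: (14.26+5.27)/2 × 4 = 39.06
  [11→11.5]: (5.27+4.65)/2 × 0.5 = 2.48
  [11.5→13]: (4.65+3.20)/2 × 1.5 = 5.8875
  Sum = 226.6225 µg/mL·hr

AUC = 227 µg/mL·hr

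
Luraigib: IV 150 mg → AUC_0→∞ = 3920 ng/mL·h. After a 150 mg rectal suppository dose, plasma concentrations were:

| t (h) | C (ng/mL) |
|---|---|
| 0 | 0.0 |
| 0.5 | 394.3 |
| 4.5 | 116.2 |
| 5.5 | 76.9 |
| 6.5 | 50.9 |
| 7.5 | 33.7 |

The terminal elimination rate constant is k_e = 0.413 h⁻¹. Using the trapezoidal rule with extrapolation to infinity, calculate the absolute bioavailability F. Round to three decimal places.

F = 0.358

Trapezoidal AUC_0→7.5 (rectal suppository):
  [0→0.5]: (0.0+394.3)/2 × 0.5 = 98.575
  [0.5→4.5]: (394.3+116.2)/2 × 4 = 1021.0
  [4.5→5.5]: (116.2+76.9)/2 × 1 = 96.55
  [5.5→6.5]: (76.9+50.9)/2 × 1 = 63.9
  [6.5→7.5]: (50.9+33.7)/2 × 1 = 42.3
  Sum = 1322.325 ng/mL·h
Tail: C_last/k_e = 33.7/0.413 = 81.598
AUC_0→∞ (rectal suppository) = 1322.325 + 81.598 = 1403.923 ng/mL·h
F = (AUC_ev/D_ev)/(AUC_iv/D_iv) = (1403.923/150)/(3920/150) = 9.35949/26.1333 = 0.3581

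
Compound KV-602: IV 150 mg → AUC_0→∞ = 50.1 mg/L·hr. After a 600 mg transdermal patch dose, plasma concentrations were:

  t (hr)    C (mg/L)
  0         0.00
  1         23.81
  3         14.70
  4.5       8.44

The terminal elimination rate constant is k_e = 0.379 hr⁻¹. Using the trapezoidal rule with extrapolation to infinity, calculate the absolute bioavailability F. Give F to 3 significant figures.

Trapezoidal AUC_0→4.5 (transdermal patch):
  [0→1]: (0.00+23.81)/2 × 1 = 11.905
  [1→3]: (23.81+14.70)/2 × 2 = 38.51
  [3→4.5]: (14.70+8.44)/2 × 1.5 = 17.355
  Sum = 67.77 mg/L·hr
Tail: C_last/k_e = 8.44/0.379 = 22.269
AUC_0→∞ (transdermal patch) = 67.77 + 22.269 = 90.039 mg/L·hr
F = (AUC_ev/D_ev)/(AUC_iv/D_iv) = (90.039/600)/(50.1/150) = 0.150065/0.334 = 0.4493

F = 0.449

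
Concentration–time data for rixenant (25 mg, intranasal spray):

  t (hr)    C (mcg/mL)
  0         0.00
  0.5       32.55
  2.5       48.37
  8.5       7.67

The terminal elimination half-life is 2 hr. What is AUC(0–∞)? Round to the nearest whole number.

Trapezoidal AUC_0→8.5:
  [0→0.5]: (0.00+32.55)/2 × 0.5 = 8.1375
  [0.5→2.5]: (32.55+48.37)/2 × 2 = 80.92
  [2.5→8.5]: (48.37+7.67)/2 × 6 = 168.12
  Sum = 257.1775 mcg/mL·hr
k_e = ln2 / t½ = 0.693147 / 2 = 0.3466 hr^-1
Extrapolated tail: C_last / k_e = 7.67 / 0.3466 = 22.129
AUC_0→∞ = 257.1775 + 22.129 = 279.3065 mcg/mL·hr

AUC = 279 mcg/mL·hr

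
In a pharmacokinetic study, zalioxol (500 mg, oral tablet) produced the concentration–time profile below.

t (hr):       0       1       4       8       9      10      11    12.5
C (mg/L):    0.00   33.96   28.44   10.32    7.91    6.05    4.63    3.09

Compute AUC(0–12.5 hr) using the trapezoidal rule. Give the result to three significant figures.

Trapezoidal AUC_0→12.5:
  [0→1]: (0.00+33.96)/2 × 1 = 16.98
  [1→4]: (33.96+28.44)/2 × 3 = 93.6
  [4→8]: (28.44+10.32)/2 × 4 = 77.52
  [8→9]: (10.32+7.91)/2 × 1 = 9.115
  [9→10]: (7.91+6.05)/2 × 1 = 6.98
  [10→11]: (6.05+4.63)/2 × 1 = 5.34
  [11→12.5]: (4.63+3.09)/2 × 1.5 = 5.79
  Sum = 215.325 mg/L·hr

AUC = 215 mg/L·hr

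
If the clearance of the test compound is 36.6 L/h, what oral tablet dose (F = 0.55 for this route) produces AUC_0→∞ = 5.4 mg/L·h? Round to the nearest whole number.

Dose = CL × AUC_0→∞ / F
     = 36.6 × 5.4 / 0.55 = 359.345 mg

Dose = 359 mg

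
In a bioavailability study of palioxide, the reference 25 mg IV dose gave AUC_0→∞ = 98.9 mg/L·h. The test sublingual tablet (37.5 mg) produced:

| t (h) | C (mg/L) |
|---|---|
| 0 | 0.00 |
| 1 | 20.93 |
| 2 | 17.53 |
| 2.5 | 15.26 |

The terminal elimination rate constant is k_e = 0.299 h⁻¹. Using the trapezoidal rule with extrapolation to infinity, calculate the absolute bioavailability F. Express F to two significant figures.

Trapezoidal AUC_0→2.5 (sublingual tablet):
  [0→1]: (0.00+20.93)/2 × 1 = 10.465
  [1→2]: (20.93+17.53)/2 × 1 = 19.23
  [2→2.5]: (17.53+15.26)/2 × 0.5 = 8.1975
  Sum = 37.8925 mg/L·h
Tail: C_last/k_e = 15.26/0.299 = 51.037
AUC_0→∞ (sublingual tablet) = 37.8925 + 51.037 = 88.9295 mg/L·h
F = (AUC_ev/D_ev)/(AUC_iv/D_iv) = (88.9295/37.5)/(98.9/25) = 2.37145/3.956 = 0.5995

F = 0.60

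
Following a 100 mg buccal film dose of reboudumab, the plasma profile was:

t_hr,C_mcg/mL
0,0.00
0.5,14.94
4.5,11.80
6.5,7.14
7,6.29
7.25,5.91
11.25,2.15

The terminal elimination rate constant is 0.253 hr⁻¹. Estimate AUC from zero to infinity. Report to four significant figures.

AUC = 105.7 mcg/mL·hr

Trapezoidal AUC_0→11.25:
  [0→0.5]: (0.00+14.94)/2 × 0.5 = 3.735
  [0.5→4.5]: (14.94+11.80)/2 × 4 = 53.48
  [4.5→6.5]: (11.80+7.14)/2 × 2 = 18.94
  [6.5→7]: (7.14+6.29)/2 × 0.5 = 3.3575
  [7→7.25]: (6.29+5.91)/2 × 0.25 = 1.525
  [7.25→11.25]: (5.91+2.15)/2 × 4 = 16.12
  Sum = 97.1575 mcg/mL·hr
Extrapolated tail: C_last / k_e = 2.15 / 0.253 = 8.498
AUC_0→∞ = 97.1575 + 8.498 = 105.6555 mcg/mL·hr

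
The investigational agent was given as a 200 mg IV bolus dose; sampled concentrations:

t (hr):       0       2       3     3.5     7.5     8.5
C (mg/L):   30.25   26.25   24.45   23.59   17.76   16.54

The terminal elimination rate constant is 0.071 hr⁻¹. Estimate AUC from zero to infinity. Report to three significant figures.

AUC = 427 mg/L·hr

Trapezoidal AUC_0→8.5:
  [0→2]: (30.25+26.25)/2 × 2 = 56.5
  [2→3]: (26.25+24.45)/2 × 1 = 25.35
  [3→3.5]: (24.45+23.59)/2 × 0.5 = 12.01
  [3.5→7.5]: (23.59+17.76)/2 × 4 = 82.7
  [7.5→8.5]: (17.76+16.54)/2 × 1 = 17.15
  Sum = 193.71 mg/L·hr
Extrapolated tail: C_last / k_e = 16.54 / 0.071 = 232.958
AUC_0→∞ = 193.71 + 232.958 = 426.668 mg/L·hr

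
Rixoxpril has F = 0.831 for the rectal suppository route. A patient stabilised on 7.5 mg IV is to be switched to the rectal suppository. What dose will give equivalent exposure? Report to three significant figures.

For equal systemic exposure: F × D_ev = D_iv
D_ev = D_iv / F = 7.5 / 0.831 = 9.02527 mg

D_rectal = 9.03 mg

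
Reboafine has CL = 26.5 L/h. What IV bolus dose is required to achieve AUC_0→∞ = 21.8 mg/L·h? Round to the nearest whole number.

Dose_iv = CL × AUC_0→∞
     = 26.5 × 21.8 = 577.7 mg

Dose = 578 mg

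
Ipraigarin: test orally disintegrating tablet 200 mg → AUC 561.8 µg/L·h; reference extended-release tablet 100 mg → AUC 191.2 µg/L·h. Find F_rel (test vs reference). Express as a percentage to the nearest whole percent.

F_rel = (AUC_test/D_test) / (AUC_ref/D_ref)
      = (561.8/200) / (191.2/100)
      = 2.809 / 1.912 = 1.4691 = 146.91%

F_rel = 147%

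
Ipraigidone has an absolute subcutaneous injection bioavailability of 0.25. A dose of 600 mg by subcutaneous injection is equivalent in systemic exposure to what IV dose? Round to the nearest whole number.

D_iv = 150 mg

Systemic exposure from an extravascular dose = F × D_ev, so the equivalent IV dose is F × D_ev.
D_iv = F × D_ev = 0.25 × 600 = 150 mg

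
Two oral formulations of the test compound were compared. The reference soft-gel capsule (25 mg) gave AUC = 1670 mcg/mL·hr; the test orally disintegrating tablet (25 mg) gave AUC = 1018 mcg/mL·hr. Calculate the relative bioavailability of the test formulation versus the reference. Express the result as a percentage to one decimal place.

F_rel = (AUC_test/D_test) / (AUC_ref/D_ref)
      = (1018/25) / (1670/25)
      = 40.72 / 66.8 = 0.6096 = 60.96%

F_rel = 61.0%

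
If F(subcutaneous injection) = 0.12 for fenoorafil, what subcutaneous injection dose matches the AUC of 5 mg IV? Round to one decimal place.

D_subcutaneous = 41.7 mg

For equal systemic exposure: F × D_ev = D_iv
D_ev = D_iv / F = 5 / 0.12 = 41.6667 mg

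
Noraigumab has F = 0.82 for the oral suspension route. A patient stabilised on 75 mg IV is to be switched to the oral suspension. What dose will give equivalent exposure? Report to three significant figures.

D_oral = 91.5 mg

For equal systemic exposure: F × D_ev = D_iv
D_ev = D_iv / F = 75 / 0.82 = 91.4634 mg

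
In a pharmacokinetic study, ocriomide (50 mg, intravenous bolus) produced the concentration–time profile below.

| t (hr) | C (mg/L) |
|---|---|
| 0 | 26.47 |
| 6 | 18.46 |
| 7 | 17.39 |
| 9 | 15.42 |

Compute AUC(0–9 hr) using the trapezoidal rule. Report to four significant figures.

Trapezoidal AUC_0→9:
  [0→6]: (26.47+18.46)/2 × 6 = 134.79
  [6→7]: (18.46+17.39)/2 × 1 = 17.925
  [7→9]: (17.39+15.42)/2 × 2 = 32.81
  Sum = 185.525 mg/L·hr

AUC = 185.5 mg/L·hr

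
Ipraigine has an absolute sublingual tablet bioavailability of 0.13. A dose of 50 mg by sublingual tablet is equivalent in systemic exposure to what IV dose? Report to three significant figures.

D_iv = 6.50 mg

Systemic exposure from an extravascular dose = F × D_ev, so the equivalent IV dose is F × D_ev.
D_iv = F × D_ev = 0.13 × 50 = 6.5 mg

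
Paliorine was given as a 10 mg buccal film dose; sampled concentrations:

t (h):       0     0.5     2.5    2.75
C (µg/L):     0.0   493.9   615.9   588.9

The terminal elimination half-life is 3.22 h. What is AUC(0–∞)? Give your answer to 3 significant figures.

Trapezoidal AUC_0→2.75:
  [0→0.5]: (0.0+493.9)/2 × 0.5 = 123.475
  [0.5→2.5]: (493.9+615.9)/2 × 2 = 1109.8
  [2.5→2.75]: (615.9+588.9)/2 × 0.25 = 150.6
  Sum = 1383.875 µg/L·h
k_e = ln2 / t½ = 0.693147 / 3.22 = 0.2153 h^-1
Extrapolated tail: C_last / k_e = 588.9 / 0.2153 = 2735.253
AUC_0→∞ = 1383.875 + 2735.253 = 4119.128 µg/L·h

AUC = 4120 µg/L·h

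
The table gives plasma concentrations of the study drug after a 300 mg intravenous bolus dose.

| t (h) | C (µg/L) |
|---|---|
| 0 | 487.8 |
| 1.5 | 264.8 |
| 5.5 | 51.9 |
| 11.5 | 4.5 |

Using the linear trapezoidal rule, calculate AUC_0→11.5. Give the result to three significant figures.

AUC = 1370 µg/L·h

Trapezoidal AUC_0→11.5:
  [0→1.5]: (487.8+264.8)/2 × 1.5 = 564.45
  [1.5→5.5]: (264.8+51.9)/2 × 4 = 633.4
  [5.5→11.5]: (51.9+4.5)/2 × 6 = 169.2
  Sum = 1367.05 µg/L·h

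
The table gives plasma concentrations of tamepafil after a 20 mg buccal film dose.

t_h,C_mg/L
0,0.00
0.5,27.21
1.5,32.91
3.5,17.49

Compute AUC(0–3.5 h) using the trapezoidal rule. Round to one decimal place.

Trapezoidal AUC_0→3.5:
  [0→0.5]: (0.00+27.21)/2 × 0.5 = 6.8025
  [0.5→1.5]: (27.21+32.91)/2 × 1 = 30.06
  [1.5→3.5]: (32.91+17.49)/2 × 2 = 50.4
  Sum = 87.2625 mg/L·h

AUC = 87.3 mg/L·h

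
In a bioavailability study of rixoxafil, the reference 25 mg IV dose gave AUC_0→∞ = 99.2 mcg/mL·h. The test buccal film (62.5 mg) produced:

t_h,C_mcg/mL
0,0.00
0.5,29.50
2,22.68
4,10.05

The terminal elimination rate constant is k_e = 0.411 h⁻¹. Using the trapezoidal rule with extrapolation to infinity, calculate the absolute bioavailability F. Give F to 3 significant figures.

F = 0.418

Trapezoidal AUC_0→4 (buccal film):
  [0→0.5]: (0.00+29.50)/2 × 0.5 = 7.375
  [0.5→2]: (29.50+22.68)/2 × 1.5 = 39.135
  [2→4]: (22.68+10.05)/2 × 2 = 32.73
  Sum = 79.24 mcg/mL·h
Tail: C_last/k_e = 10.05/0.411 = 24.453
AUC_0→∞ (buccal film) = 79.24 + 24.453 = 103.693 mcg/mL·h
F = (AUC_ev/D_ev)/(AUC_iv/D_iv) = (103.693/62.5)/(99.2/25) = 1.659088/3.968 = 0.4181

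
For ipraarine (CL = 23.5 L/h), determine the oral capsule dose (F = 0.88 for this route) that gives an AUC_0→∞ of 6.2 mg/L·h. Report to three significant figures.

Dose = 166 mg

Dose = CL × AUC_0→∞ / F
     = 23.5 × 6.2 / 0.88 = 165.568 mg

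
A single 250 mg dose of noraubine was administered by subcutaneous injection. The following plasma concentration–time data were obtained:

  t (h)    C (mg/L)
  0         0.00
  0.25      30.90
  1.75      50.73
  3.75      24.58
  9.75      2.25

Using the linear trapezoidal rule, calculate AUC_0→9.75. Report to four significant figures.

Trapezoidal AUC_0→9.75:
  [0→0.25]: (0.00+30.90)/2 × 0.25 = 3.8625
  [0.25→1.75]: (30.90+50.73)/2 × 1.5 = 61.2225
  [1.75→3.75]: (50.73+24.58)/2 × 2 = 75.31
  [3.75→9.75]: (24.58+2.25)/2 × 6 = 80.49
  Sum = 220.885 mg/L·h

AUC = 220.9 mg/L·h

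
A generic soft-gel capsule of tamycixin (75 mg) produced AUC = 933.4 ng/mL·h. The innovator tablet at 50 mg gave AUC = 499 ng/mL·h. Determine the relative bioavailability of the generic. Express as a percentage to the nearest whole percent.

F_rel = 125%

F_rel = (AUC_test/D_test) / (AUC_ref/D_ref)
      = (933.4/75) / (499/50)
      = 12.4453 / 9.98 = 1.2470 = 124.70%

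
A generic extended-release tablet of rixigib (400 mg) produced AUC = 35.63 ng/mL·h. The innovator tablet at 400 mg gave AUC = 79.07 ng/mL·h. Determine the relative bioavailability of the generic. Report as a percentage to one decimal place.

F_rel = 45.1%

F_rel = (AUC_test/D_test) / (AUC_ref/D_ref)
      = (35.63/400) / (79.07/400)
      = 0.089075 / 0.197675 = 0.4506 = 45.06%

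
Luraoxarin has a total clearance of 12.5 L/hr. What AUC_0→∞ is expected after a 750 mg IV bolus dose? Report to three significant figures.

AUC_0→∞ = Dose_iv / CL
        = 750 / 12.5 = 60 mg/L·hr

AUC = 60.0 mg/L·hr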